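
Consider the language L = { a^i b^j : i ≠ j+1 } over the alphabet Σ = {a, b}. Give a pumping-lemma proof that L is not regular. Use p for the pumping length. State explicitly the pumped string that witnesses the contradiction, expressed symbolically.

Assume L is regular. Let p be the pumping length given by the pumping lemma.
Choose w = a^p b^{p+p!-1}. Since p ≠ (p+p!-1)+1 = p+p!, w ∈ L; and |w| ≥ p.
Write w = xyz as guaranteed by the lemma, with |xy| ≤ p and y is nonempty.
The first p characters of w are a's, so xy (and hence y) consists only of a's. Write y = a^k, 1 ≤ k ≤ p.
Since 1 ≤ k ≤ p, k divides p!; set t = 1 + p!/k. Then xy^t z has p + (p!/k)·k = p + p! copies of a. Now the a-count is p+p! and (b-count)+1 = (p+p!-1)+1 = p+p!, so i ≠ j+1 fails. So xy^t z = a^{p+p!} b^{p+p!-1} ∉ L.
This contradicts the pumping lemma, so L is not regular.

a^{p+p!} b^{p+p!-1}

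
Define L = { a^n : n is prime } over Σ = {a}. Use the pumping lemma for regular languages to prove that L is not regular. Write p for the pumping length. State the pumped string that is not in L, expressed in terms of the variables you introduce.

a^{q(1+k)}

Assume L is regular; let p be its pumping constant.
Let q be a prime with q ≥ p+2 (infinitely many primes exist), and take w = a^q ∈ L with |w| = q ≥ p.
The pumping lemma gives a decomposition w = xyz where |xy| ≤ p and y is nonempty.
Then y = a^k for some k with 1 ≤ k ≤ p.
Since 1 ≤ k ≤ p, |xz| = q-k. Pump with i = q+1: |xy^{q+1}z| = (q-k)+(q+1)k = q+qk = q(1+k), which is composite (both factors ≥ 2). So xy^{q+1}z = a^{q(1+k)} ∉ L.
This contradicts the pumping lemma, so L is not regular.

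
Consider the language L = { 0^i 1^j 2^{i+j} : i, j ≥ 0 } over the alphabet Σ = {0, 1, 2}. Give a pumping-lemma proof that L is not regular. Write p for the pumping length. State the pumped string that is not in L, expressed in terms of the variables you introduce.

Assume L is regular; let p be its pumping constant.
Take w = 0^p 1^p 2^{2p} ∈ L (with i=j=p, i+j=2p), |w| = 4p ≥ p.
Write w = xyz as guaranteed by the lemma, with |xy| ≤ p and |y| > 0.
The first p characters of w are 0's, so xy (and hence y) consists only of 0's. Write y = 0^k, 1 ≤ k ≤ p.
Consider xy^2z = 0^{p+k} 1^p 2^{2p}. Now the 0- and 1-counts sum to 2p+k, but the 2-count is 2p ≠ 2p+k. So xy^2z ∉ L.
This contradicts the pumping lemma, so L is not regular.

0^{p+k} 1^p 2^{2p}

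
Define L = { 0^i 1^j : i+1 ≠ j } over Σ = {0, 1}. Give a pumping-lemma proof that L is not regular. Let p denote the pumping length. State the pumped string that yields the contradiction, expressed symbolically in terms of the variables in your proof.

0^{p+p!} 1^{p+p!+1}

Assume L is regular; let p be its pumping constant.
Choose w = 0^p 1^{p+p!+1}. Since p ≠ (p+p!+1)-1 = p+p!, w ∈ L; and |w| ≥ p.
By the pumping lemma, w = xyz with |xy| ≤ p and |y| > 0.
The first p characters of w are 0's, so xy (and hence y) consists only of 0's. Write y = 0^k, 1 ≤ k ≤ p.
Since 1 ≤ k ≤ p, k divides p!; set t = 1 + p!/k. Then xy^t z has p + (p!/k)·k = p + p! copies of 0. Now the 0-count is p+p! and (1-count)-1 = (p+p!+1)-1 = p+p!, so i+1 ≠ j fails. So xy^t z = 0^{p+p!} 1^{p+p!+1} ∉ L.
This is a contradiction; hence L is not regular.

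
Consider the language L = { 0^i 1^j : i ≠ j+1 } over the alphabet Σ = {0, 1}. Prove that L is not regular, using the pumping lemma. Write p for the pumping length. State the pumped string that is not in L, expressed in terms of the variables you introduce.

Assume L is regular; let p be its pumping constant.
Choose w = 0^p 1^{p+p!-1}. Since p ≠ (p+p!-1)+1 = p+p!, w ∈ L; and |w| ≥ p.
By the pumping lemma, w = xyz with |xy| ≤ p and |y| > 0.
Since the first p symbols of w are all 0's and |xy| ≤ p, y lies entirely in the leading 0-block: y = 0^k for some k with 1 ≤ k ≤ p.
Since 1 ≤ k ≤ p, k divides p!; set t = 1 + p!/k. Then xy^t z has p + (p!/k)·k = p + p! copies of 0. Now the 0-count is p+p! and (1-count)+1 = (p+p!-1)+1 = p+p!, so i ≠ j+1 fails. So xy^t z = 0^{p+p!} 1^{p+p!-1} ∉ L.
Contradiction. Therefore L is not regular.

0^{p+p!} 1^{p+p!-1}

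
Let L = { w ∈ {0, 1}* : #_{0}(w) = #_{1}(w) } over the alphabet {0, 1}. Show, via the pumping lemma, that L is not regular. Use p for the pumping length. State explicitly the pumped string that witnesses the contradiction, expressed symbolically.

0^{p+k} 1^p

Suppose for contradiction that L is regular, and let p be the pumping length.
Choose w = 0^p 1^p ∈ L with |w| = 2p ≥ p.
The pumping lemma gives a decomposition w = xyz where |xy| ≤ p and |y| > 0.
The first p characters of w are 0's, so xy (and hence y) consists only of 0's. Write y = 0^k, 1 ≤ k ≤ p.
Pump with i = 2: xy^2z = 0^{p+k} 1^p has p+k occurrences of 0 but only p of 1. Since k ≥ 1 the counts differ, so xy^2z ∉ L.
Contradiction. Therefore L is not regular.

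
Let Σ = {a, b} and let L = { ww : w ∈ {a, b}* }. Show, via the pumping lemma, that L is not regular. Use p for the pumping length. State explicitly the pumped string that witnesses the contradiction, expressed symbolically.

a^{p+k} b^p a^p b^p

Toward a contradiction, assume L is regular with pumping length p.
Take w = a^p b^p a^p b^p = uu where u = a^pb^p; then w ∈ L and |w| = 4p ≥ p.
By the pumping lemma, w = xyz with |xy| ≤ p and |y| > 0.
Because |xy| ≤ p and w begins with p copies of a, we have y = a^k with 1 ≤ k ≤ p.
Pump with i = 2: xy^2z = a^{p+k} b^p a^p b^p, of length 4p+k. Suppose this equals vv. The string starts with a and ends with b, so v does too; thus the boundary between the two copies of v is a b→a transition. There is exactly one such transition, at position 2p+k, so |v| = 2p+k and |vv| = 4p+2k ≠ 4p+k since k ≥ 1. So xy^2z ∉ L.
This contradicts the pumping lemma, so L is not regular.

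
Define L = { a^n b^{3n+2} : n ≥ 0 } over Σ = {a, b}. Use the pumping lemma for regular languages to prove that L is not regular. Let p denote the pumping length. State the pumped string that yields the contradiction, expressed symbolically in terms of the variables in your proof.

a^{p+k} b^{3p+2}

Assume L is regular; let p be its pumping constant.
Choose w = a^p b^{3p+2}, which is in L with |w| = 4p+2 ≥ p.
By the pumping lemma, w = xyz with |xy| ≤ p and |y| ≥ 1.
The first p characters of w are a's, so xy (and hence y) consists only of a's. Write y = a^k, 1 ≤ k ≤ p.
Pump with i = 2: xy^2z = a^{p+k} b^{3p+2}. For this to lie in L we would need 3p+2 = 3(p+k)+2, which forces k = 0. But k ≥ 1, so xy^2z ∉ L.
This contradicts the pumping lemma, so L is not regular.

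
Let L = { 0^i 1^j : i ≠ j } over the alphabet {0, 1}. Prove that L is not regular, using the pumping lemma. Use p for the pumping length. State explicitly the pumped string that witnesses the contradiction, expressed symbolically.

0^{p+p!} 1^{p+p!}

Toward a contradiction, assume L is regular with pumping length p.
Choose w = 0^p 1^{p+p!}. Since p ≠ p+p!, w ∈ L; and |w| ≥ p.
By the pumping lemma, w = xyz with |xy| ≤ p and y is nonempty.
Because |xy| ≤ p and w begins with p copies of 0, we have y = 0^k with 1 ≤ k ≤ p.
Since 1 ≤ k ≤ p, k divides p!; set t = 1 + p!/k. Then xy^t z has p + (p!/k)·k = p + p! copies of 0. Now the 0-count equals the 1-count, so i ≠ j fails. So xy^t z = 0^{p+p!} 1^{p+p!} ∉ L.
Contradiction. Therefore L is not regular.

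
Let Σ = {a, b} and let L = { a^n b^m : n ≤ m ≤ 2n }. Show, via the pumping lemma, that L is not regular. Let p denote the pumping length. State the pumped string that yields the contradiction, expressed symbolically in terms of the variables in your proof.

Toward a contradiction, assume L is regular with pumping length p.
Take w = a^p b^p ∈ L (since p ≤ p ≤ 2p), with |w| = 2p ≥ p.
By the pumping lemma, w = xyz with |xy| ≤ p and y is nonempty.
Because |xy| ≤ p and w begins with p copies of a, we have y = a^k with 1 ≤ k ≤ p.
Pump with i = 2: xy^2z = a^{p+k} b^p. Now n = p+k > p = m, so the condition n ≤ m fails. Thus xy^2z ∉ L.
This contradicts the pumping lemma, so L is not regular.

a^{p+k} b^p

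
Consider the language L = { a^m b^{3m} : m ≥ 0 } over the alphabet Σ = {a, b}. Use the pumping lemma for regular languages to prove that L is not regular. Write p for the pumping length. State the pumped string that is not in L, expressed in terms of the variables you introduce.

Assume L is regular; let p be its pumping constant.
Choose w = a^p b^{3p}, which is in L with |w| = 4p ≥ p.
The pumping lemma gives a decomposition w = xyz where |xy| ≤ p and y is nonempty.
Since the first p symbols of w are all a's and |xy| ≤ p, y lies entirely in the leading a-block: y = a^k for some k with 1 ≤ k ≤ p.
Pump with i = 2: xy^2z = a^{p+k} b^{3p}. For this to lie in L we would need 3p = 3(p+k), which forces k = 0. But k ≥ 1, so xy^2z ∉ L.
This is a contradiction; hence L is not regular.

a^{p+k} b^{3p}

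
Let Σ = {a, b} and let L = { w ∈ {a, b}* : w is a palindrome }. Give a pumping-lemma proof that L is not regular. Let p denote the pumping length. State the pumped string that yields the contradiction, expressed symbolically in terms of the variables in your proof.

a^{p+k} b a^p

Suppose for contradiction that L is regular, and let p be the pumping length.
Take w = a^p b a^p, a palindrome of length 2p+1 ≥ p.
By the pumping lemma, w = xyz with |xy| ≤ p and |y| ≥ 1.
Because |xy| ≤ p and w begins with p copies of a, we have y = a^k with 1 ≤ k ≤ p.
Pump with i = 2: xy^2z = a^{p+k} b a^p. Its reverse is a^p b a^{p+k}, which differs from xy^2z since k ≥ 1. So xy^2z is not a palindrome and xy^2z ∉ L.
This is a contradiction; hence L is not regular.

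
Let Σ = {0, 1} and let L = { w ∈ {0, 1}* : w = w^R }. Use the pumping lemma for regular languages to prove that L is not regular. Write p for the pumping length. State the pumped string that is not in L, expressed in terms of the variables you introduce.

0^{p+k} 1 0^p

Assume L is regular. Let p be the pumping length given by the pumping lemma.
Take w = 0^p 1 0^p, a palindrome of length 2p+1 ≥ p.
The pumping lemma gives a decomposition w = xyz where |xy| ≤ p and |y| ≥ 1.
Since the first p symbols of w are all 0's and |xy| ≤ p, y lies entirely in the leading 0-block: y = 0^k for some k with 1 ≤ k ≤ p.
Pump with i = 2: xy^2z = 0^{p+k} 1 0^p. Its reverse is 0^p 1 0^{p+k}, which differs from xy^2z since k ≥ 1. So xy^2z is not a palindrome and xy^2z ∉ L.
Contradiction. Therefore L is not regular.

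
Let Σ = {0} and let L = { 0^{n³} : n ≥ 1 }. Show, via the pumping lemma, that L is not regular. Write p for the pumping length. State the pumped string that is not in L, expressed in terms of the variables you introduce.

Suppose for contradiction that L is regular, and let p be the pumping length.
Take w = 0^{p³} ∈ L with |w| = p³ ≥ p.
By the pumping lemma, w = xyz with |xy| ≤ p and |y| ≥ 1.
Then y = 0^k for some k with 1 ≤ k ≤ p.
Pump with i = 2: xy^2z = 0^{p³+k}. Since 1 ≤ k ≤ p, p³ < p³+k ≤ p³+p < p³+3p²+3p+1 = (p+1)³, so p³+k is not a perfect cube. So xy^2z ∉ L.
This contradicts the pumping lemma, so L is not regular.

0^{p³+k}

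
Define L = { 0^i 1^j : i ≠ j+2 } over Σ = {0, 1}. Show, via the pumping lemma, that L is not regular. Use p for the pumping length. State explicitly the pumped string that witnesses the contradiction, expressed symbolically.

Suppose for contradiction that L is regular, and let p be the pumping length.
Choose w = 0^p 1^{p+p!-2}. Since p ≠ (p+p!-2)+2 = p+p!, w ∈ L; and |w| ≥ p.
The pumping lemma gives a decomposition w = xyz where |xy| ≤ p and y is nonempty.
The first p characters of w are 0's, so xy (and hence y) consists only of 0's. Write y = 0^k, 1 ≤ k ≤ p.
Since 1 ≤ k ≤ p, k divides p!; set t = 1 + p!/k. Then xy^t z has p + (p!/k)·k = p + p! copies of 0. Now the 0-count is p+p! and (1-count)+2 = (p+p!-2)+2 = p+p!, so i ≠ j+2 fails. So xy^t z = 0^{p+p!} 1^{p+p!-2} ∉ L.
This contradicts the pumping lemma, so L is not regular.

0^{p+p!} 1^{p+p!-2}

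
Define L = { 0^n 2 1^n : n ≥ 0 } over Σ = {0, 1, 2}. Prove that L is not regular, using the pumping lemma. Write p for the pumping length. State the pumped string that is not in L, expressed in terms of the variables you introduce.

0^{p+k} 2 1^p

Assume L is regular; let p be its pumping constant.
Take w = 0^p 2 1^p ∈ L with |w| = 2p+1 ≥ p.
The pumping lemma gives a decomposition w = xyz where |xy| ≤ p and |y| ≥ 1.
Because |xy| ≤ p and w begins with p copies of 0, we have y = 0^k with 1 ≤ k ≤ p.
Pump with i = 2: xy^2z = 0^{p+k} 2 1^p, which would require p+k = p. But k ≥ 1, so xy^2z ∉ L.
This contradicts the pumping lemma, so L is not regular.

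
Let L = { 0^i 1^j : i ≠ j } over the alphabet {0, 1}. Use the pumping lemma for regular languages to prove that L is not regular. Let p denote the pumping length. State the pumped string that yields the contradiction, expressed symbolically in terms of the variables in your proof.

Toward a contradiction, assume L is regular with pumping length p.
Choose w = 0^p 1^{p+p!}. Since p ≠ p+p!, w ∈ L; and |w| ≥ p.
Write w = xyz as guaranteed by the lemma, with |xy| ≤ p and |y| > 0.
Because |xy| ≤ p and w begins with p copies of 0, we have y = 0^k with 1 ≤ k ≤ p.
Since 1 ≤ k ≤ p, k divides p!; set t = 1 + p!/k. Then xy^t z has p + (p!/k)·k = p + p! copies of 0. Now the 0-count equals the 1-count, so i ≠ j fails. So xy^t z = 0^{p+p!} 1^{p+p!} ∉ L.
This is a contradiction; hence L is not regular.

0^{p+p!} 1^{p+p!}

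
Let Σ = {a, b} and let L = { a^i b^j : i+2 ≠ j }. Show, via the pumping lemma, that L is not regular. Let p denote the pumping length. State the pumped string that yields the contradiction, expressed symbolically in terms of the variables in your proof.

a^{p+p!} b^{p+p!+2}

Suppose for contradiction that L is regular, and let p be the pumping length.
Choose w = a^p b^{p+p!+2}. Since p ≠ (p+p!+2)-2 = p+p!, w ∈ L; and |w| ≥ p.
By the pumping lemma, w = xyz with |xy| ≤ p and y is nonempty.
The first p characters of w are a's, so xy (and hence y) consists only of a's. Write y = a^k, 1 ≤ k ≤ p.
Since 1 ≤ k ≤ p, k divides p!; set t = 1 + p!/k. Then xy^t z has p + (p!/k)·k = p + p! copies of a. Now the a-count is p+p! and (b-count)-2 = (p+p!+2)-2 = p+p!, so i+2 ≠ j fails. So xy^t z = a^{p+p!} b^{p+p!+2} ∉ L.
This contradicts the pumping lemma, so L is not regular.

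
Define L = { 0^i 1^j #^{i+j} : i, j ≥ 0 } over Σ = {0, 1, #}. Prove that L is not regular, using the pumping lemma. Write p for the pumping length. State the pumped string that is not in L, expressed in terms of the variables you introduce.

Suppose for contradiction that L is regular, and let p be the pumping length.
Take w = 0^p 1^p #^{2p} ∈ L (with i=j=p, i+j=2p), |w| = 4p ≥ p.
By the pumping lemma, w = xyz with |xy| ≤ p and y is nonempty.
Because |xy| ≤ p and w begins with p copies of 0, we have y = 0^k with 1 ≤ k ≤ p.
Consider xy^2z = 0^{p+k} 1^p #^{2p}. Now the 0- and 1-counts sum to 2p+k, but the #-count is 2p ≠ 2p+k. So xy^2z ∉ L.
Contradiction. Therefore L is not regular.

0^{p+k} 1^p #^{2p}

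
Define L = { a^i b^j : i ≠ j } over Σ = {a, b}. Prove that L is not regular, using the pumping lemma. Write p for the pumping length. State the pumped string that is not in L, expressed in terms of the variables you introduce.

Toward a contradiction, assume L is regular with pumping length p.
Choose w = a^p b^{p+p!}. Since p ≠ p+p!, w ∈ L; and |w| ≥ p.
The pumping lemma gives a decomposition w = xyz where |xy| ≤ p and |y| > 0.
Since the first p symbols of w are all a's and |xy| ≤ p, y lies entirely in the leading a-block: y = a^k for some k with 1 ≤ k ≤ p.
Since 1 ≤ k ≤ p, k divides p!; set t = 1 + p!/k. Then xy^t z has p + (p!/k)·k = p + p! copies of a. Now the a-count equals the b-count, so i ≠ j fails. So xy^t z = a^{p+p!} b^{p+p!} ∉ L.
This contradicts the pumping lemma, so L is not regular.

a^{p+p!} b^{p+p!}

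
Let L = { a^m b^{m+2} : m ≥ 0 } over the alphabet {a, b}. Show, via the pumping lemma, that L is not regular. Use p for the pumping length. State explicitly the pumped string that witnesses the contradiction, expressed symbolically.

Toward a contradiction, assume L is regular with pumping length p.
Let w = a^p b^{p+2} ∈ L; note |w| = 2p+2 ≥ p.
By the pumping lemma, w = xyz with |xy| ≤ p and |y| ≥ 1.
The first p characters of w are a's, so xy (and hence y) consists only of a's. Write y = a^k, 1 ≤ k ≤ p.
Pump with i = 2: xy^2z = a^{p+k} b^{p+2}. For this to lie in L we would need p+2 = (p+k)+2, which forces k = 0. But k ≥ 1, so xy^2z ∉ L.
Contradiction. Therefore L is not regular.

a^{p+k} b^{p+2}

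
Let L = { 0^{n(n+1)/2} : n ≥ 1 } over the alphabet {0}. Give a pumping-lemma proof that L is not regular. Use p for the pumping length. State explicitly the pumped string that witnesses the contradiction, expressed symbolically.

0^{p(p+1)/2+k}

Assume L is regular. Let p be the pumping length given by the pumping lemma.
Take w = 0^{p(p+1)/2} ∈ L with |w| = p(p+1)/2 ≥ p.
By the pumping lemma, w = xyz with |xy| ≤ p and |y| > 0.
Then y = 0^k for some k with 1 ≤ k ≤ p.
Pump with i = 2: xy^2z = 0^{p(p+1)/2+k}. Since 1 ≤ k ≤ p, p(p+1)/2 < p(p+1)/2+k ≤ p(p+1)/2+p < (p+1)(p+2)/2, so p(p+1)/2+k is strictly between consecutive triangular numbers. So xy^2z ∉ L.
This is a contradiction; hence L is not regular.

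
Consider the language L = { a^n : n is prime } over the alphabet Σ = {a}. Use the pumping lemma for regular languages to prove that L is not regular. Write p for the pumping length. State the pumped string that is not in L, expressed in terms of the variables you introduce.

Suppose for contradiction that L is regular, and let p be the pumping length.
Let q be a prime with q ≥ p+2 (infinitely many primes exist), and take w = a^q ∈ L with |w| = q ≥ p.
The pumping lemma gives a decomposition w = xyz where |xy| ≤ p and |y| ≥ 1.
Then y = a^k for some k with 1 ≤ k ≤ p.
Since 1 ≤ k ≤ p, |xz| = q-k. Pump with i = q+1: |xy^{q+1}z| = (q-k)+(q+1)k = q+qk = q(1+k), which is composite (both factors ≥ 2). So xy^{q+1}z = a^{q(1+k)} ∉ L.
This contradicts the pumping lemma, so L is not regular.

a^{q(1+k)}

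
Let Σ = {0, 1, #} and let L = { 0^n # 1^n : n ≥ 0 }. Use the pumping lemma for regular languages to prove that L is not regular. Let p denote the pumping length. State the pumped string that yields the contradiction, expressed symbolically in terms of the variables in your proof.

Toward a contradiction, assume L is regular with pumping length p.
Take w = 0^p # 1^p ∈ L with |w| = 2p+1 ≥ p.
The pumping lemma gives a decomposition w = xyz where |xy| ≤ p and y is nonempty.
Since the first p symbols of w are all 0's and |xy| ≤ p, y lies entirely in the leading 0-block: y = 0^k for some k with 1 ≤ k ≤ p.
Pump with i = 2: xy^2z = 0^{p+k} # 1^p, which would require p+k = p. But k ≥ 1, so xy^2z ∉ L.
This contradicts the pumping lemma, so L is not regular.

0^{p+k} # 1^p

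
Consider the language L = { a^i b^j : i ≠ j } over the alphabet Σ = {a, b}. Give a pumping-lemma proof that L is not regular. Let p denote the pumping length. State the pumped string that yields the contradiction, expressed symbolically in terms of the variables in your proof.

Assume L is regular. Let p be the pumping length given by the pumping lemma.
Choose w = a^p b^{p+p!}. Since p ≠ p+p!, w ∈ L; and |w| ≥ p.
The pumping lemma gives a decomposition w = xyz where |xy| ≤ p and |y| ≥ 1.
The first p characters of w are a's, so xy (and hence y) consists only of a's. Write y = a^k, 1 ≤ k ≤ p.
Since 1 ≤ k ≤ p, k divides p!; set t = 1 + p!/k. Then xy^t z has p + (p!/k)·k = p + p! copies of a. Now the a-count equals the b-count, so i ≠ j fails. So xy^t z = a^{p+p!} b^{p+p!} ∉ L.
This is a contradiction; hence L is not regular.

a^{p+p!} b^{p+p!}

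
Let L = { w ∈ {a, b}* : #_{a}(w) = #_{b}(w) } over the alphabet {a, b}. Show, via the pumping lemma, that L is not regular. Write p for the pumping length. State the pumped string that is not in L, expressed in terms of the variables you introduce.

a^{p+k} b^p

Assume L is regular. Let p be the pumping length given by the pumping lemma.
Choose w = a^p b^p ∈ L with |w| = 2p ≥ p.
By the pumping lemma, w = xyz with |xy| ≤ p and |y| > 0.
Since the first p symbols of w are all a's and |xy| ≤ p, y lies entirely in the leading a-block: y = a^k for some k with 1 ≤ k ≤ p.
Pump with i = 2: xy^2z = a^{p+k} b^p has p+k occurrences of a but only p of b. Since k ≥ 1 the counts differ, so xy^2z ∉ L.
This is a contradiction; hence L is not regular.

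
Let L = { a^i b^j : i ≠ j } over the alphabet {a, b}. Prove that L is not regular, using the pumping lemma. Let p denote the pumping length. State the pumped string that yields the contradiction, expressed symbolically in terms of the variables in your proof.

Assume L is regular; let p be its pumping constant.
Choose w = a^p b^{p+p!}. Since p ≠ p+p!, w ∈ L; and |w| ≥ p.
The pumping lemma gives a decomposition w = xyz where |xy| ≤ p and y is nonempty.
Since the first p symbols of w are all a's and |xy| ≤ p, y lies entirely in the leading a-block: y = a^k for some k with 1 ≤ k ≤ p.
Since 1 ≤ k ≤ p, k divides p!; set t = 1 + p!/k. Then xy^t z has p + (p!/k)·k = p + p! copies of a. Now the a-count equals the b-count, so i ≠ j fails. So xy^t z = a^{p+p!} b^{p+p!} ∉ L.
Contradiction. Therefore L is not regular.

a^{p+p!} b^{p+p!}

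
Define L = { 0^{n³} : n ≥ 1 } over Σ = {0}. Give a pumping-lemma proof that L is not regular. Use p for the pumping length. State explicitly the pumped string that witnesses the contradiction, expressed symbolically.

0^{p³+k}

Assume L is regular. Let p be the pumping length given by the pumping lemma.
Take w = 0^{p³} ∈ L with |w| = p³ ≥ p.
Write w = xyz as guaranteed by the lemma, with |xy| ≤ p and y is nonempty.
Then y = 0^k for some k with 1 ≤ k ≤ p.
Pump with i = 2: xy^2z = 0^{p³+k}. Since 1 ≤ k ≤ p, p³ < p³+k ≤ p³+p < p³+3p²+3p+1 = (p+1)³, so p³+k is not a perfect cube. So xy^2z ∉ L.
Contradiction. Therefore L is not regular.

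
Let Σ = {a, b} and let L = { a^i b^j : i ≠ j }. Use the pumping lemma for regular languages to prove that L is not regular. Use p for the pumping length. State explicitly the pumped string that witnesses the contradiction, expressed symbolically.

a^{p+p!} b^{p+p!}

Suppose for contradiction that L is regular, and let p be the pumping length.
Choose w = a^p b^{p+p!}. Since p ≠ p+p!, w ∈ L; and |w| ≥ p.
The pumping lemma gives a decomposition w = xyz where |xy| ≤ p and |y| > 0.
The first p characters of w are a's, so xy (and hence y) consists only of a's. Write y = a^k, 1 ≤ k ≤ p.
Since 1 ≤ k ≤ p, k divides p!; set t = 1 + p!/k. Then xy^t z has p + (p!/k)·k = p + p! copies of a. Now the a-count equals the b-count, so i ≠ j fails. So xy^t z = a^{p+p!} b^{p+p!} ∉ L.
This is a contradiction; hence L is not regular.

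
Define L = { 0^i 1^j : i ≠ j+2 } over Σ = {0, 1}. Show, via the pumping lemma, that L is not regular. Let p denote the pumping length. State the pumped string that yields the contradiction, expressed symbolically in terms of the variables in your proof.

0^{p+p!} 1^{p+p!-2}

Assume L is regular; let p be its pumping constant.
Choose w = 0^p 1^{p+p!-2}. Since p ≠ (p+p!-2)+2 = p+p!, w ∈ L; and |w| ≥ p.
Write w = xyz as guaranteed by the lemma, with |xy| ≤ p and |y| ≥ 1.
Because |xy| ≤ p and w begins with p copies of 0, we have y = 0^k with 1 ≤ k ≤ p.
Since 1 ≤ k ≤ p, k divides p!; set t = 1 + p!/k. Then xy^t z has p + (p!/k)·k = p + p! copies of 0. Now the 0-count is p+p! and (1-count)+2 = (p+p!-2)+2 = p+p!, so i ≠ j+2 fails. So xy^t z = 0^{p+p!} 1^{p+p!-2} ∉ L.
Contradiction. Therefore L is not regular.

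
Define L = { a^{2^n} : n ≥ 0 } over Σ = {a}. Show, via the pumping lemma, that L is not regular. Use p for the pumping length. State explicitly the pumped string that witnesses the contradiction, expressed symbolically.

Toward a contradiction, assume L is regular with pumping length p.
Take w = a^{2^p} ∈ L with |w| = 2^p ≥ p.
Write w = xyz as guaranteed by the lemma, with |xy| ≤ p and y is nonempty.
Then y = a^k for some k with 1 ≤ k ≤ p.
Pump with i = 2: xy^2z = a^{2^p+k}. Since 1 ≤ k ≤ p < 2^p, we have 2^p < 2^p+k < 2^{p+1}, so 2^p+k is not a power of 2. So xy^2z ∉ L.
Contradiction. Therefore L is not regular.

a^{2^p+k}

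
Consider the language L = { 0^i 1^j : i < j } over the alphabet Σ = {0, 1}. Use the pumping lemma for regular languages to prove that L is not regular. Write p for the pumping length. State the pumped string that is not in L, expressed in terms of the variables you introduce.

0^{p+k} 1^{p+1}

Suppose for contradiction that L is regular, and let p be the pumping length.
Choose w = 0^p 1^{p+1} ∈ L, with |w| = 2p+1 ≥ p.
Write w = xyz as guaranteed by the lemma, with |xy| ≤ p and |y| ≥ 1.
Since the first p symbols of w are all 0's and |xy| ≤ p, y lies entirely in the leading 0-block: y = 0^k for some k with 1 ≤ k ≤ p.
Consider xy^2z = 0^{p+k} 1^{p+1}. Since k ≥ 1, the 0-count p+k is at least p+1, so i < j fails; thus xy^2z ∉ L.
Contradiction. Therefore L is not regular.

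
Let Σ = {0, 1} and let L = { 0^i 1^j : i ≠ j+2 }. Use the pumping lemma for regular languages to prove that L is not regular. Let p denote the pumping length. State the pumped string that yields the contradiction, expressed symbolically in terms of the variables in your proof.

Assume L is regular. Let p be the pumping length given by the pumping lemma.
Choose w = 0^p 1^{p+p!-2}. Since p ≠ (p+p!-2)+2 = p+p!, w ∈ L; and |w| ≥ p.
Write w = xyz as guaranteed by the lemma, with |xy| ≤ p and y is nonempty.
Because |xy| ≤ p and w begins with p copies of 0, we have y = 0^k with 1 ≤ k ≤ p.
Since 1 ≤ k ≤ p, k divides p!; set t = 1 + p!/k. Then xy^t z has p + (p!/k)·k = p + p! copies of 0. Now the 0-count is p+p! and (1-count)+2 = (p+p!-2)+2 = p+p!, so i ≠ j+2 fails. So xy^t z = 0^{p+p!} 1^{p+p!-2} ∉ L.
This contradicts the pumping lemma, so L is not regular.

0^{p+p!} 1^{p+p!-2}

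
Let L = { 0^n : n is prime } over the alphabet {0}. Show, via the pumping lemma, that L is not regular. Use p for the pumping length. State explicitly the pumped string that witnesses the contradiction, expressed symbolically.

Toward a contradiction, assume L is regular with pumping length p.
Let q be a prime with q ≥ p+2 (infinitely many primes exist), and take w = 0^q ∈ L with |w| = q ≥ p.
The pumping lemma gives a decomposition w = xyz where |xy| ≤ p and |y| > 0.
Then y = 0^k for some k with 1 ≤ k ≤ p.
Since 1 ≤ k ≤ p, |xz| = q-k. Pump with i = q+1: |xy^{q+1}z| = (q-k)+(q+1)k = q+qk = q(1+k), which is composite (both factors ≥ 2). So xy^{q+1}z = 0^{q(1+k)} ∉ L.
Contradiction. Therefore L is not regular.

0^{q(1+k)}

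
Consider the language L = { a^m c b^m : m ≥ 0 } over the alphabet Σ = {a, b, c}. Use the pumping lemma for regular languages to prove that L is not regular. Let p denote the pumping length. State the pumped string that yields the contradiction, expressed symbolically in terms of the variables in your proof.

a^{p+k} c b^p

Toward a contradiction, assume L is regular with pumping length p.
Take w = a^p c b^p ∈ L with |w| = 2p+1 ≥ p.
By the pumping lemma, w = xyz with |xy| ≤ p and |y| ≥ 1.
Because |xy| ≤ p and w begins with p copies of a, we have y = a^k with 1 ≤ k ≤ p.
Pump with i = 2: xy^2z = a^{p+k} c b^p, which would require p+k = p. But k ≥ 1, so xy^2z ∉ L.
This contradicts the pumping lemma, so L is not regular.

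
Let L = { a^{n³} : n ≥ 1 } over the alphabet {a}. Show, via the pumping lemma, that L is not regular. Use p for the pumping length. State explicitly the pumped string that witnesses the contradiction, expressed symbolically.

a^{p³+k}

Assume L is regular. Let p be the pumping length given by the pumping lemma.
Take w = a^{p³} ∈ L with |w| = p³ ≥ p.
The pumping lemma gives a decomposition w = xyz where |xy| ≤ p and |y| > 0.
Then y = a^k for some k with 1 ≤ k ≤ p.
Pump with i = 2: xy^2z = a^{p³+k}. Since 1 ≤ k ≤ p, p³ < p³+k ≤ p³+p < p³+3p²+3p+1 = (p+1)³, so p³+k is not a perfect cube. So xy^2z ∉ L.
This is a contradiction; hence L is not regular.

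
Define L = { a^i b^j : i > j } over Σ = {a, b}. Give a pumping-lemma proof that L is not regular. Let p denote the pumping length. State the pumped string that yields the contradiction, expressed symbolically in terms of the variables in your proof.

Assume L is regular. Let p be the pumping length given by the pumping lemma.
Choose w = a^{p+1} b^p ∈ L, with |w| = 2p+1 ≥ p.
By the pumping lemma, w = xyz with |xy| ≤ p and |y| > 0.
Because |xy| ≤ p and w begins with p copies of a, we have y = a^k with 1 ≤ k ≤ p.
Consider xy^0z = xz = a^{p+1-k} b^p. Since k ≥ 1, the a-count p+1-k is at most p, so i > j fails; thus xz ∉ L.
Contradiction. Therefore L is not regular.

a^{p+1-k} b^p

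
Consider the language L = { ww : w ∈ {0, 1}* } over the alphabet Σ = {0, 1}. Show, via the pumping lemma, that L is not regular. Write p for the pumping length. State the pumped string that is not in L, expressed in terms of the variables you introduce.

0^{p+k} 1^p 0^p 1^p

Assume L is regular; let p be its pumping constant.
Take w = 0^p 1^p 0^p 1^p = uu where u = 0^p1^p; then w ∈ L and |w| = 4p ≥ p.
By the pumping lemma, w = xyz with |xy| ≤ p and |y| ≥ 1.
Because |xy| ≤ p and w begins with p copies of 0, we have y = 0^k with 1 ≤ k ≤ p.
Pump with i = 2: xy^2z = 0^{p+k} 1^p 0^p 1^p, of length 4p+k. Suppose this equals vv. The string starts with 0 and ends with 1, so v does too; thus the boundary between the two copies of v is a 1→0 transition. There is exactly one such transition, at position 2p+k, so |v| = 2p+k and |vv| = 4p+2k ≠ 4p+k since k ≥ 1. So xy^2z ∉ L.
This is a contradiction; hence L is not regular.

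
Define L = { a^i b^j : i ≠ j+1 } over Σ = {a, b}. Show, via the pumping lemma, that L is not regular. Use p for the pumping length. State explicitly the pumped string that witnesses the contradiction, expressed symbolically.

Toward a contradiction, assume L is regular with pumping length p.
Choose w = a^p b^{p+p!-1}. Since p ≠ (p+p!-1)+1 = p+p!, w ∈ L; and |w| ≥ p.
The pumping lemma gives a decomposition w = xyz where |xy| ≤ p and |y| > 0.
The first p characters of w are a's, so xy (and hence y) consists only of a's. Write y = a^k, 1 ≤ k ≤ p.
Since 1 ≤ k ≤ p, k divides p!; set t = 1 + p!/k. Then xy^t z has p + (p!/k)·k = p + p! copies of a. Now the a-count is p+p! and (b-count)+1 = (p+p!-1)+1 = p+p!, so i ≠ j+1 fails. So xy^t z = a^{p+p!} b^{p+p!-1} ∉ L.
This contradicts the pumping lemma, so L is not regular.

a^{p+p!} b^{p+p!-1}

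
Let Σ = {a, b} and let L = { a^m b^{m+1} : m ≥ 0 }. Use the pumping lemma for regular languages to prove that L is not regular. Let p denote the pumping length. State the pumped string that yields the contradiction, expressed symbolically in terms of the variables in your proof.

a^{p+k} b^{p+1}

Assume L is regular. Let p be the pumping length given by the pumping lemma.
Choose w = a^p b^{p+1}, which is in L with |w| = 2p+1 ≥ p.
By the pumping lemma, w = xyz with |xy| ≤ p and |y| > 0.
The first p characters of w are a's, so xy (and hence y) consists only of a's. Write y = a^k, 1 ≤ k ≤ p.
Pump with i = 2: xy^2z = a^{p+k} b^{p+1}. For this to lie in L we would need p+1 = (p+k)+1, which forces k = 0. But k ≥ 1, so xy^2z ∉ L.
Contradiction. Therefore L is not regular.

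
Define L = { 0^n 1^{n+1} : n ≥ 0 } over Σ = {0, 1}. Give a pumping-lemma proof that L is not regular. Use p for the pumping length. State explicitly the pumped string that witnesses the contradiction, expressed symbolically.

0^{p+k} 1^{p+1}

Assume L is regular; let p be its pumping constant.
Choose w = 0^p 1^{p+1}, which is in L with |w| = 2p+1 ≥ p.
Write w = xyz as guaranteed by the lemma, with |xy| ≤ p and y is nonempty.
The first p characters of w are 0's, so xy (and hence y) consists only of 0's. Write y = 0^k, 1 ≤ k ≤ p.
Pump with i = 2: xy^2z = 0^{p+k} 1^{p+1}. For this to lie in L we would need p+1 = (p+k)+1, which forces k = 0. But k ≥ 1, so xy^2z ∉ L.
This is a contradiction; hence L is not regular.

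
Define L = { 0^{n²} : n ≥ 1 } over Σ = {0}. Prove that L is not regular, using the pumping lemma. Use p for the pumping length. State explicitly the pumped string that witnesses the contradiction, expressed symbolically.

0^{p²+k}

Toward a contradiction, assume L is regular with pumping length p.
Take w = 0^{p²} ∈ L with |w| = p² ≥ p.
By the pumping lemma, w = xyz with |xy| ≤ p and |y| > 0.
Then y = 0^k for some k with 1 ≤ k ≤ p.
Pump with i = 2: xy^2z = 0^{p²+k}. Since 1 ≤ k ≤ p, p² < p²+k ≤ p²+p < (p+1)², so p²+k lies strictly between consecutive squares and is not a perfect square. So xy^2z ∉ L.
This contradicts the pumping lemma, so L is not regular.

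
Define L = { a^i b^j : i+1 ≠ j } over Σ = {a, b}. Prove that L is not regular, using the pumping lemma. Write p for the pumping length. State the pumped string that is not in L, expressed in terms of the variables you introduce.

a^{p+p!} b^{p+p!+1}

Assume L is regular; let p be its pumping constant.
Choose w = a^p b^{p+p!+1}. Since p ≠ (p+p!+1)-1 = p+p!, w ∈ L; and |w| ≥ p.
Write w = xyz as guaranteed by the lemma, with |xy| ≤ p and y is nonempty.
Because |xy| ≤ p and w begins with p copies of a, we have y = a^k with 1 ≤ k ≤ p.
Since 1 ≤ k ≤ p, k divides p!; set t = 1 + p!/k. Then xy^t z has p + (p!/k)·k = p + p! copies of a. Now the a-count is p+p! and (b-count)-1 = (p+p!+1)-1 = p+p!, so i+1 ≠ j fails. So xy^t z = a^{p+p!} b^{p+p!+1} ∉ L.
Contradiction. Therefore L is not regular.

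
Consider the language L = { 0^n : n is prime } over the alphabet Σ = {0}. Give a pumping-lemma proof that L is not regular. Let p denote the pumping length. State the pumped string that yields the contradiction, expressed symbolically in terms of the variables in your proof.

0^{q(1+k)}

Assume L is regular; let p be its pumping constant.
Let q be a prime with q ≥ p+2 (infinitely many primes exist), and take w = 0^q ∈ L with |w| = q ≥ p.
The pumping lemma gives a decomposition w = xyz where |xy| ≤ p and |y| > 0.
Then y = 0^k for some k with 1 ≤ k ≤ p.
Since 1 ≤ k ≤ p, |xz| = q-k. Pump with i = q+1: |xy^{q+1}z| = (q-k)+(q+1)k = q+qk = q(1+k), which is composite (both factors ≥ 2). So xy^{q+1}z = 0^{q(1+k)} ∉ L.
Contradiction. Therefore L is not regular.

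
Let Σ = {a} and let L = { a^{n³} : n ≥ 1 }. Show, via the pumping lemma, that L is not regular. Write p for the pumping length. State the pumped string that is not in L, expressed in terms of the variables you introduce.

a^{p³+k}

Assume L is regular; let p be its pumping constant.
Take w = a^{p³} ∈ L with |w| = p³ ≥ p.
By the pumping lemma, w = xyz with |xy| ≤ p and y is nonempty.
Then y = a^k for some k with 1 ≤ k ≤ p.
Pump with i = 2: xy^2z = a^{p³+k}. Since 1 ≤ k ≤ p, p³ < p³+k ≤ p³+p < p³+3p²+3p+1 = (p+1)³, so p³+k is not a perfect cube. So xy^2z ∉ L.
This is a contradiction; hence L is not regular.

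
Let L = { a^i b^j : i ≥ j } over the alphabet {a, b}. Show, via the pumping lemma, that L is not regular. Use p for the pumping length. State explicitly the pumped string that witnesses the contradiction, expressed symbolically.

Suppose for contradiction that L is regular, and let p be the pumping length.
Choose w = a^p b^p ∈ L, with |w| = 2p ≥ p.
By the pumping lemma, w = xyz with |xy| ≤ p and |y| > 0.
Because |xy| ≤ p and w begins with p copies of a, we have y = a^k with 1 ≤ k ≤ p.
Consider xy^0z = xz = a^{p-k} b^p. Since k ≥ 1, the a-count p-k is less than p, so i ≥ j fails; thus xz ∉ L.
This contradicts the pumping lemma, so L is not regular.

a^{p-k} b^p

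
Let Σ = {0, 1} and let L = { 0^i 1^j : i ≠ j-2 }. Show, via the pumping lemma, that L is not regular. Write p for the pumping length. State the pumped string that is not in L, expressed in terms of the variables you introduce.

0^{p+p!} 1^{p+p!+2}

Assume L is regular. Let p be the pumping length given by the pumping lemma.
Choose w = 0^p 1^{p+p!+2}. Since p ≠ (p+p!+2)-2 = p+p!, w ∈ L; and |w| ≥ p.
By the pumping lemma, w = xyz with |xy| ≤ p and |y| > 0.
The first p characters of w are 0's, so xy (and hence y) consists only of 0's. Write y = 0^k, 1 ≤ k ≤ p.
Since 1 ≤ k ≤ p, k divides p!; set t = 1 + p!/k. Then xy^t z has p + (p!/k)·k = p + p! copies of 0. Now the 0-count is p+p! and (1-count)-2 = (p+p!+2)-2 = p+p!, so i ≠ j-2 fails. So xy^t z = 0^{p+p!} 1^{p+p!+2} ∉ L.
This contradicts the pumping lemma, so L is not regular.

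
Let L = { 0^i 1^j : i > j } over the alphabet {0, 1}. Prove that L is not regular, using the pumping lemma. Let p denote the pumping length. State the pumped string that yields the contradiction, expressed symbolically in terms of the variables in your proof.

0^{p+1-k} 1^p

Suppose for contradiction that L is regular, and let p be the pumping length.
Choose w = 0^{p+1} 1^p ∈ L, with |w| = 2p+1 ≥ p.
The pumping lemma gives a decomposition w = xyz where |xy| ≤ p and y is nonempty.
The first p characters of w are 0's, so xy (and hence y) consists only of 0's. Write y = 0^k, 1 ≤ k ≤ p.
Consider xy^0z = xz = 0^{p+1-k} 1^p. Since k ≥ 1, the 0-count p+1-k is at most p, so i > j fails; thus xz ∉ L.
Contradiction. Therefore L is not regular.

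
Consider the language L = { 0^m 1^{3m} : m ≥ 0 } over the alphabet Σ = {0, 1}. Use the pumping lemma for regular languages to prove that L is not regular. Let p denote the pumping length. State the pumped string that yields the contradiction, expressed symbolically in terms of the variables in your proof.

0^{p+k} 1^{3p}

Assume L is regular. Let p be the pumping length given by the pumping lemma.
Choose w = 0^p 1^{3p}, which is in L with |w| = 4p ≥ p.
Write w = xyz as guaranteed by the lemma, with |xy| ≤ p and y is nonempty.
Because |xy| ≤ p and w begins with p copies of 0, we have y = 0^k with 1 ≤ k ≤ p.
Pump with i = 2: xy^2z = 0^{p+k} 1^{3p}. For this to lie in L we would need 3p = 3(p+k), which forces k = 0. But k ≥ 1, so xy^2z ∉ L.
This contradicts the pumping lemma, so L is not regular.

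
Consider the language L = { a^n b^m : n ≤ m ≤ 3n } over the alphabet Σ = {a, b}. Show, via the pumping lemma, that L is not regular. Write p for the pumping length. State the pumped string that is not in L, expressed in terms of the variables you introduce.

a^{p+k} b^p

Suppose for contradiction that L is regular, and let p be the pumping length.
Take w = a^p b^p ∈ L (since p ≤ p ≤ 3p), with |w| = 2p ≥ p.
By the pumping lemma, w = xyz with |xy| ≤ p and |y| ≥ 1.
The first p characters of w are a's, so xy (and hence y) consists only of a's. Write y = a^k, 1 ≤ k ≤ p.
Pump with i = 2: xy^2z = a^{p+k} b^p. Now n = p+k > p = m, so the condition n ≤ m fails. Thus xy^2z ∉ L.
Contradiction. Therefore L is not regular.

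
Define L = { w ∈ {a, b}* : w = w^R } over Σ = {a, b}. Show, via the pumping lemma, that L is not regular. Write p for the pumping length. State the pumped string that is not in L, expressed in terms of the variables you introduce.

a^{p+k} b a^p

Assume L is regular; let p be its pumping constant.
Take w = a^p b a^p, a palindrome of length 2p+1 ≥ p.
Write w = xyz as guaranteed by the lemma, with |xy| ≤ p and |y| > 0.
Because |xy| ≤ p and w begins with p copies of a, we have y = a^k with 1 ≤ k ≤ p.
Pump with i = 2: xy^2z = a^{p+k} b a^p. Its reverse is a^p b a^{p+k}, which differs from xy^2z since k ≥ 1. So xy^2z is not a palindrome and xy^2z ∉ L.
Contradiction. Therefore L is not regular.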